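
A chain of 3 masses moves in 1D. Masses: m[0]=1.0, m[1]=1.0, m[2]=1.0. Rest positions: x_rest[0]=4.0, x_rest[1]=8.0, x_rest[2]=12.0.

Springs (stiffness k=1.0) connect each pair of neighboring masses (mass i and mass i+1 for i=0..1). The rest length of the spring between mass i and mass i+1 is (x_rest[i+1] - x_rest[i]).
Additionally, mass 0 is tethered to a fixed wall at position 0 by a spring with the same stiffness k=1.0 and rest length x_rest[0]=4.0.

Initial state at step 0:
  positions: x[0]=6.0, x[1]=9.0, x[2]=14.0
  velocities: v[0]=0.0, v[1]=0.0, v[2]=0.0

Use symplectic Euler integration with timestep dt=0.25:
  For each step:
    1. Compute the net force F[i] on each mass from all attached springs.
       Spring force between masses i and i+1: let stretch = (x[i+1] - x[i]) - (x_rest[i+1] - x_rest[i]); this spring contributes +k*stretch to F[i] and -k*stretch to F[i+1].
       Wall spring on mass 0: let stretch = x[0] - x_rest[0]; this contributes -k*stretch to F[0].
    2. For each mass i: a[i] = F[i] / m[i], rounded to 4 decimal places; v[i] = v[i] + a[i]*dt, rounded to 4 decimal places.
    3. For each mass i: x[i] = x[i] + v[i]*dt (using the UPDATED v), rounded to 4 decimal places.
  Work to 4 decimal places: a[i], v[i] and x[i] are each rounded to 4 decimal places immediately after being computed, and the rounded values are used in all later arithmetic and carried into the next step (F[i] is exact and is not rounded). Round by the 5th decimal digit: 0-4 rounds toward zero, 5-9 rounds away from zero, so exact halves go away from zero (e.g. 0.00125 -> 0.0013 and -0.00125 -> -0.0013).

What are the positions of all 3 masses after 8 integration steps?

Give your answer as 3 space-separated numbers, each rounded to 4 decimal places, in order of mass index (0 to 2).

Step 0: x=[6.0000 9.0000 14.0000] v=[0.0000 0.0000 0.0000]
Step 1: x=[5.8125 9.1250 13.9375] v=[-0.7500 0.5000 -0.2500]
Step 2: x=[5.4688 9.3438 13.8242] v=[-1.3750 0.8750 -0.4531]
Step 3: x=[5.0254 9.6004 13.6809] v=[-1.7735 1.0264 -0.5732]
Step 4: x=[4.5539 9.8261 13.5326] v=[-1.8861 0.9028 -0.5933]
Step 5: x=[4.1273 9.9540 13.4026] v=[-1.7065 0.5114 -0.5199]
Step 6: x=[3.8069 9.9332 13.3071] v=[-1.2817 -0.0831 -0.3821]
Step 7: x=[3.6314 9.7404 13.2507] v=[-0.7019 -0.7712 -0.2256]
Step 8: x=[3.6108 9.3852 13.2249] v=[-0.0825 -1.4209 -0.1032]

Answer: 3.6108 9.3852 13.2249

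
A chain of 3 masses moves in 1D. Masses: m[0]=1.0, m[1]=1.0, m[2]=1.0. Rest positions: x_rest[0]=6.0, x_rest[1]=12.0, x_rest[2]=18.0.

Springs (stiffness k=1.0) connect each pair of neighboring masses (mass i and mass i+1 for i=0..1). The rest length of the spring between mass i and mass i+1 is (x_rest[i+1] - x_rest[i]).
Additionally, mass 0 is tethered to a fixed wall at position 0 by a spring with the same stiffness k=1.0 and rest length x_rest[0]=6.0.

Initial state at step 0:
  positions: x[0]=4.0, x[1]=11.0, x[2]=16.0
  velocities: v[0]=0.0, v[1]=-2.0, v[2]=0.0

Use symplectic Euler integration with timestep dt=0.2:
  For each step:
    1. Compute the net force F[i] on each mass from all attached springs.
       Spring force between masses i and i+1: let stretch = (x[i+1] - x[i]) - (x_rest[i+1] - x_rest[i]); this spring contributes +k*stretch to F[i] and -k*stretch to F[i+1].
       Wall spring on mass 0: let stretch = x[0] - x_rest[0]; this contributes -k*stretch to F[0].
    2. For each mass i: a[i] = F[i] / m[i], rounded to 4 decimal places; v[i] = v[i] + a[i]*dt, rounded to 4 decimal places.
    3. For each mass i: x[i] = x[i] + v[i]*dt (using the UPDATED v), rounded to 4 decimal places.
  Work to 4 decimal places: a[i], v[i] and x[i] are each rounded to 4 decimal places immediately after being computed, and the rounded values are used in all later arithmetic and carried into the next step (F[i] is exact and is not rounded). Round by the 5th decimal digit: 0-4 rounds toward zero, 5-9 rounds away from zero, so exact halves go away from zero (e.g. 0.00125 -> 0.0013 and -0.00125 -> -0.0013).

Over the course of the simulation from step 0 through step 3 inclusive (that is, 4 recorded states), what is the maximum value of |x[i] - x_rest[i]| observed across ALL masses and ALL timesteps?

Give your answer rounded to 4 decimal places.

Step 0: x=[4.0000 11.0000 16.0000] v=[0.0000 -2.0000 0.0000]
Step 1: x=[4.1200 10.5200 16.0400] v=[0.6000 -2.4000 0.2000]
Step 2: x=[4.3312 10.0048 16.0992] v=[1.0560 -2.5760 0.2960]
Step 3: x=[4.5961 9.5064 16.1546] v=[1.3245 -2.4918 0.2771]
Max displacement = 2.4936

Answer: 2.4936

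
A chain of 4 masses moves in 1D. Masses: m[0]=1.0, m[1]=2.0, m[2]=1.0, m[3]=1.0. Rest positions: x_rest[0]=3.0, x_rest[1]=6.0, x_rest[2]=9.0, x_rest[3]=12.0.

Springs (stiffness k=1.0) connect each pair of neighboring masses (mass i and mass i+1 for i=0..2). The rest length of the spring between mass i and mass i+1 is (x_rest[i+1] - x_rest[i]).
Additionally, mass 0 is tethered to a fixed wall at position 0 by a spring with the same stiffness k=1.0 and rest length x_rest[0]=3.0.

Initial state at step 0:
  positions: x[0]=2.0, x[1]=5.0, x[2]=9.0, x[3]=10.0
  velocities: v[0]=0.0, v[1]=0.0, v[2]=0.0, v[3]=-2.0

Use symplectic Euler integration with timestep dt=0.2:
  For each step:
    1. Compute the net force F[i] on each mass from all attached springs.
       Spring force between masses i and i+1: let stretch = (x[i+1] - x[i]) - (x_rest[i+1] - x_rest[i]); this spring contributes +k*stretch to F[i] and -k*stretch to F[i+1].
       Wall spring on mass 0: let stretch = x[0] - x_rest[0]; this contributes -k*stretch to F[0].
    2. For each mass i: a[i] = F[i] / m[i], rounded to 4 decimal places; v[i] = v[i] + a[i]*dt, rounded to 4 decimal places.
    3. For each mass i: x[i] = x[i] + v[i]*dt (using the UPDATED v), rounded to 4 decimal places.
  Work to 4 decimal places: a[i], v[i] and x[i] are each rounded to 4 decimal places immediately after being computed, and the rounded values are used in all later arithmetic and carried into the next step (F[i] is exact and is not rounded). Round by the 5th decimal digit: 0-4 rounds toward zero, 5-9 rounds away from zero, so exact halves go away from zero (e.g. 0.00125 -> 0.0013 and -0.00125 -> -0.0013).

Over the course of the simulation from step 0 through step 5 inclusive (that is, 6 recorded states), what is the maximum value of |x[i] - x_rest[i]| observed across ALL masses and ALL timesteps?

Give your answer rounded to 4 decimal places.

Step 0: x=[2.0000 5.0000 9.0000 10.0000] v=[0.0000 0.0000 0.0000 -2.0000]
Step 1: x=[2.0400 5.0200 8.8800 9.6800] v=[0.2000 0.1000 -0.6000 -1.6000]
Step 2: x=[2.1176 5.0576 8.6376 9.4480] v=[0.3880 0.1880 -1.2120 -1.1600]
Step 3: x=[2.2281 5.1080 8.2844 9.3036] v=[0.5525 0.2520 -1.7659 -0.7221]
Step 4: x=[2.3647 5.1643 7.8449 9.2384] v=[0.6829 0.2817 -2.1973 -0.3259]
Step 5: x=[2.5187 5.2183 7.3540 9.2375] v=[0.7699 0.2698 -2.4547 -0.0046]
Max displacement = 2.7625

Answer: 2.7625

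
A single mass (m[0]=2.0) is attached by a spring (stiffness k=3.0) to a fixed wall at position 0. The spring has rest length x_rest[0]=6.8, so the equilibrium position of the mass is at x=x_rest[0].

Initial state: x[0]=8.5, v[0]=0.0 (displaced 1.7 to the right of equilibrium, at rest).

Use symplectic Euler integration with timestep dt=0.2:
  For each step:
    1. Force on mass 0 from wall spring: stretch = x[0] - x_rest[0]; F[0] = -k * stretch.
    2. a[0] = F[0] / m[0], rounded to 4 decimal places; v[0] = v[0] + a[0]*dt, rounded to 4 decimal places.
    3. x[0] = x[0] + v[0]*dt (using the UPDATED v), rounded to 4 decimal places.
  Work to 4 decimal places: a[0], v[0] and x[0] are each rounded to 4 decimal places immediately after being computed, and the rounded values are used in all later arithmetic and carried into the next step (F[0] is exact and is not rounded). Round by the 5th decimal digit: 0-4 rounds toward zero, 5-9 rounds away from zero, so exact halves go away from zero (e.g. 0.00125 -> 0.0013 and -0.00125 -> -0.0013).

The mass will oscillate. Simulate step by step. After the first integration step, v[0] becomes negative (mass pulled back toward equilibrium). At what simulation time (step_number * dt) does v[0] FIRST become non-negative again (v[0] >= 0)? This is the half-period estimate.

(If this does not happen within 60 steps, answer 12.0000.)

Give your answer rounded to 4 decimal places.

Answer: 2.6000

Derivation:
Step 0: x=[8.5000] v=[0.0000]
Step 1: x=[8.3980] v=[-0.5100]
Step 2: x=[8.2001] v=[-0.9894]
Step 3: x=[7.9182] v=[-1.4094]
Step 4: x=[7.5692] v=[-1.7449]
Step 5: x=[7.1741] v=[-1.9757]
Step 6: x=[6.7565] v=[-2.0879]
Step 7: x=[6.3415] v=[-2.0748]
Step 8: x=[5.9541] v=[-1.9372]
Step 9: x=[5.6174] v=[-1.6834]
Step 10: x=[5.3517] v=[-1.3286]
Step 11: x=[5.1729] v=[-0.8941]
Step 12: x=[5.0917] v=[-0.4060]
Step 13: x=[5.1130] v=[0.1065]
First v>=0 after going negative at step 13, time=2.6000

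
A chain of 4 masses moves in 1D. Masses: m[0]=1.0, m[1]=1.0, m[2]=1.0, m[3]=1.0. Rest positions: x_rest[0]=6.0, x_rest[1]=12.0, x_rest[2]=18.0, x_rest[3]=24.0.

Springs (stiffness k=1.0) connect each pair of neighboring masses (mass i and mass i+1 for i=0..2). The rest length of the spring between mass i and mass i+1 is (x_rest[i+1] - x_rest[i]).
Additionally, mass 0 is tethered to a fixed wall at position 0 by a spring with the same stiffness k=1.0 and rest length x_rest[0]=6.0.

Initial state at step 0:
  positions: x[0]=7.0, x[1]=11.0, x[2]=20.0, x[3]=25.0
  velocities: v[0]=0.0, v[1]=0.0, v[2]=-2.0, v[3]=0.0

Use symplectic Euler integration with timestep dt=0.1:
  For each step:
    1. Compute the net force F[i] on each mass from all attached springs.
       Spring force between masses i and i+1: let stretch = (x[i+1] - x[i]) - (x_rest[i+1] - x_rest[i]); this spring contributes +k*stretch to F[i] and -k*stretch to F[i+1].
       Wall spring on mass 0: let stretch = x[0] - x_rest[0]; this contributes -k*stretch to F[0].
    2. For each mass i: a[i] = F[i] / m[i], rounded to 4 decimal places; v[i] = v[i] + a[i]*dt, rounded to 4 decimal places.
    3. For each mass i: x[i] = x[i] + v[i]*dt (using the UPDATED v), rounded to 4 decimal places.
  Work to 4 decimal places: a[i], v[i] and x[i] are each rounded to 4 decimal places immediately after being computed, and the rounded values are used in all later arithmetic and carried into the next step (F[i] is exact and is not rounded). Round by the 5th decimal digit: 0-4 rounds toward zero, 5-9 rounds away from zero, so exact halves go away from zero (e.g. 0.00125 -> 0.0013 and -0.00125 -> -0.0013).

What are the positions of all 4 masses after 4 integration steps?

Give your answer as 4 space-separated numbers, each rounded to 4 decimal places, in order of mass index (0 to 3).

Answer: 6.7161 11.4554 18.8599 25.0730

Derivation:
Step 0: x=[7.0000 11.0000 20.0000 25.0000] v=[0.0000 0.0000 -2.0000 0.0000]
Step 1: x=[6.9700 11.0500 19.7600 25.0100] v=[-0.3000 0.5000 -2.4000 0.1000]
Step 2: x=[6.9111 11.1463 19.4854 25.0275] v=[-0.5890 0.9630 -2.7460 0.1750]
Step 3: x=[6.8254 11.2836 19.1828 25.0496] v=[-0.8566 1.3734 -3.0257 0.2208]
Step 4: x=[6.7161 11.4554 18.8599 25.0730] v=[-1.0933 1.7175 -3.2289 0.2341]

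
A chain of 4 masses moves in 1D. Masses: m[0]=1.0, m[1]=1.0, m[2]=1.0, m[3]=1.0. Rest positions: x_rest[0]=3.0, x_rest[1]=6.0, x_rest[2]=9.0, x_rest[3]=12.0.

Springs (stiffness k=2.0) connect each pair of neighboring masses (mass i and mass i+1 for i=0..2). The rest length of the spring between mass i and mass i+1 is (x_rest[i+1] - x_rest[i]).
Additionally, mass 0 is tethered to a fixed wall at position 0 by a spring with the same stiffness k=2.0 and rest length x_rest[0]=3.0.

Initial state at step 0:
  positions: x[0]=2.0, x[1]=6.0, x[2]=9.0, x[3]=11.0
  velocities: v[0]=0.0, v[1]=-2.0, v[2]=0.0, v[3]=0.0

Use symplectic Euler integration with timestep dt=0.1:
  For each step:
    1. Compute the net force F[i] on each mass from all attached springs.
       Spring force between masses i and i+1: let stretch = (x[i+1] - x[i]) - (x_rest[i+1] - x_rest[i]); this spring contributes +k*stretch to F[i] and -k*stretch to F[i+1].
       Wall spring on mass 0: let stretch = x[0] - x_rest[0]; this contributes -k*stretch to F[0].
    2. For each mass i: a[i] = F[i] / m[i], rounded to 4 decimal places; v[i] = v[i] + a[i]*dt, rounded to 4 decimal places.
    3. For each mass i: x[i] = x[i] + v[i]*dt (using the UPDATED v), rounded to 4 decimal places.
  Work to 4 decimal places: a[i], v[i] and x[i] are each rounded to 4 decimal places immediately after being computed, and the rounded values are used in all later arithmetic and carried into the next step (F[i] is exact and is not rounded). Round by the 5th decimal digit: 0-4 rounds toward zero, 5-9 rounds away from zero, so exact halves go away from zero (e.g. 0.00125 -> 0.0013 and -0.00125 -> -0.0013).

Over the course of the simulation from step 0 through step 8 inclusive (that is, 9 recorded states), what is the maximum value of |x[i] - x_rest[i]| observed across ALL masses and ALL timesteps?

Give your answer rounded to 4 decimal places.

Step 0: x=[2.0000 6.0000 9.0000 11.0000] v=[0.0000 -2.0000 0.0000 0.0000]
Step 1: x=[2.0400 5.7800 8.9800 11.0200] v=[0.4000 -2.2000 -0.2000 0.2000]
Step 2: x=[2.1140 5.5492 8.9368 11.0592] v=[0.7400 -2.3080 -0.4320 0.3920]
Step 3: x=[2.2144 5.3175 8.8683 11.1160] v=[1.0042 -2.3175 -0.6850 0.5675]
Step 4: x=[2.3326 5.0947 8.7737 11.1878] v=[1.1819 -2.2280 -0.9456 0.7180]
Step 5: x=[2.4594 4.8902 8.6538 11.2713] v=[1.2678 -2.0446 -1.1986 0.8352]
Step 6: x=[2.5856 4.7124 8.5110 11.3625] v=[1.2621 -1.7780 -1.4278 0.9117]
Step 7: x=[2.7026 4.5680 8.3493 11.4566] v=[1.1703 -1.4436 -1.6172 0.9414]
Step 8: x=[2.8029 4.4620 8.1741 11.5486] v=[1.0029 -1.0604 -1.7520 0.9199]
Max displacement = 1.5380

Answer: 1.5380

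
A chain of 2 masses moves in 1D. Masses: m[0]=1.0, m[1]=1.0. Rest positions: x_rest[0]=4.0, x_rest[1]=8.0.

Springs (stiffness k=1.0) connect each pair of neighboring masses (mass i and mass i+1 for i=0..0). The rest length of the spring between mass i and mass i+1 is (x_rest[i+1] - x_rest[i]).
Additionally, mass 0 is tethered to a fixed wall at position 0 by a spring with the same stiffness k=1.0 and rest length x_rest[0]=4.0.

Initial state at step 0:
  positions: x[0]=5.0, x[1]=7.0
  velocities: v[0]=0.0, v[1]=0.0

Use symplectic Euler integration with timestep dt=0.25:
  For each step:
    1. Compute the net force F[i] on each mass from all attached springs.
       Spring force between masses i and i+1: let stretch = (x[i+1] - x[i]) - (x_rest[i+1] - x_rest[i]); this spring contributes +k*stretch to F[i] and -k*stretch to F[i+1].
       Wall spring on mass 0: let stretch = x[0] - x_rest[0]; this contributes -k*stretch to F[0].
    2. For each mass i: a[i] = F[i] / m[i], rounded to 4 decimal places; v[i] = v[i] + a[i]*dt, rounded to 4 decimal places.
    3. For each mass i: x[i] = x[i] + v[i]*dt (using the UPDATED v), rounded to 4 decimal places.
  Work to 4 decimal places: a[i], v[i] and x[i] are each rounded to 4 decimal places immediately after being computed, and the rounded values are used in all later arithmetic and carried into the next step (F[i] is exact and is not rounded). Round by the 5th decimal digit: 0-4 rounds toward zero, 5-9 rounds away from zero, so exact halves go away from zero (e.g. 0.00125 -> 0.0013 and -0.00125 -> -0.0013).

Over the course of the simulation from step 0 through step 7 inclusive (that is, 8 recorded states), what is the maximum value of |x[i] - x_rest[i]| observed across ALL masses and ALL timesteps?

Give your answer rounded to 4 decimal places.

Step 0: x=[5.0000 7.0000] v=[0.0000 0.0000]
Step 1: x=[4.8125 7.1250] v=[-0.7500 0.5000]
Step 2: x=[4.4688 7.3555] v=[-1.3750 0.9219]
Step 3: x=[4.0262 7.6556] v=[-1.7705 1.2002]
Step 4: x=[3.5588 7.9788] v=[-1.8697 1.2929]
Step 5: x=[3.1452 8.2758] v=[-1.6544 1.1879]
Step 6: x=[2.8557 8.5021] v=[-1.1581 0.9053]
Step 7: x=[2.7406 8.6255] v=[-0.4604 0.4937]
Max displacement = 1.2594

Answer: 1.2594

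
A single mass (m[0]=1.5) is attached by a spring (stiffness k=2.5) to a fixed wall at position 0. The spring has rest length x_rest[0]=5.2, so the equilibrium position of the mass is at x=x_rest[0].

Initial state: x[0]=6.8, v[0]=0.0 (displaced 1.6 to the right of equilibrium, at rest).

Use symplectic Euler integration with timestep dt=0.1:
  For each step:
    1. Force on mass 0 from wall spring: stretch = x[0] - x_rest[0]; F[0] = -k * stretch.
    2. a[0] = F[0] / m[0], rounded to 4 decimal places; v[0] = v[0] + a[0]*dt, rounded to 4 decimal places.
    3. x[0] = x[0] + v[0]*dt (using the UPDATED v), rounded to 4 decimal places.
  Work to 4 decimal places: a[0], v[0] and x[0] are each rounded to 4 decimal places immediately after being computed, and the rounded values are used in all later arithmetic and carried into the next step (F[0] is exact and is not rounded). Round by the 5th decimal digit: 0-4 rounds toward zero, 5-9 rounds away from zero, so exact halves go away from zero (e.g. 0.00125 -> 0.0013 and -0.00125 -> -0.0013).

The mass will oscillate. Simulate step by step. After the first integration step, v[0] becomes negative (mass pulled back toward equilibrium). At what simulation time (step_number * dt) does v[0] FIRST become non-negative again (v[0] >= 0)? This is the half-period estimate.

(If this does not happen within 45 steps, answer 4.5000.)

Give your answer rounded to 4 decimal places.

Answer: 2.5000

Derivation:
Step 0: x=[6.8000] v=[0.0000]
Step 1: x=[6.7733] v=[-0.2667]
Step 2: x=[6.7204] v=[-0.5289]
Step 3: x=[6.6422] v=[-0.7823]
Step 4: x=[6.5399] v=[-1.0227]
Step 5: x=[6.4153] v=[-1.2460]
Step 6: x=[6.2704] v=[-1.4486]
Step 7: x=[6.1077] v=[-1.6270]
Step 8: x=[5.9299] v=[-1.7783]
Step 9: x=[5.7399] v=[-1.9000]
Step 10: x=[5.5409] v=[-1.9900]
Step 11: x=[5.3362] v=[-2.0468]
Step 12: x=[5.1293] v=[-2.0695]
Step 13: x=[4.9235] v=[-2.0577]
Step 14: x=[4.7223] v=[-2.0116]
Step 15: x=[4.5291] v=[-1.9320]
Step 16: x=[4.3471] v=[-1.8202]
Step 17: x=[4.1793] v=[-1.6781]
Step 18: x=[4.0285] v=[-1.5080]
Step 19: x=[3.8972] v=[-1.3128]
Step 20: x=[3.7876] v=[-1.0957]
Step 21: x=[3.7016] v=[-0.8603]
Step 22: x=[3.6405] v=[-0.6106]
Step 23: x=[3.6054] v=[-0.3507]
Step 24: x=[3.5969] v=[-0.0849]
Step 25: x=[3.6151] v=[0.1823]
First v>=0 after going negative at step 25, time=2.5000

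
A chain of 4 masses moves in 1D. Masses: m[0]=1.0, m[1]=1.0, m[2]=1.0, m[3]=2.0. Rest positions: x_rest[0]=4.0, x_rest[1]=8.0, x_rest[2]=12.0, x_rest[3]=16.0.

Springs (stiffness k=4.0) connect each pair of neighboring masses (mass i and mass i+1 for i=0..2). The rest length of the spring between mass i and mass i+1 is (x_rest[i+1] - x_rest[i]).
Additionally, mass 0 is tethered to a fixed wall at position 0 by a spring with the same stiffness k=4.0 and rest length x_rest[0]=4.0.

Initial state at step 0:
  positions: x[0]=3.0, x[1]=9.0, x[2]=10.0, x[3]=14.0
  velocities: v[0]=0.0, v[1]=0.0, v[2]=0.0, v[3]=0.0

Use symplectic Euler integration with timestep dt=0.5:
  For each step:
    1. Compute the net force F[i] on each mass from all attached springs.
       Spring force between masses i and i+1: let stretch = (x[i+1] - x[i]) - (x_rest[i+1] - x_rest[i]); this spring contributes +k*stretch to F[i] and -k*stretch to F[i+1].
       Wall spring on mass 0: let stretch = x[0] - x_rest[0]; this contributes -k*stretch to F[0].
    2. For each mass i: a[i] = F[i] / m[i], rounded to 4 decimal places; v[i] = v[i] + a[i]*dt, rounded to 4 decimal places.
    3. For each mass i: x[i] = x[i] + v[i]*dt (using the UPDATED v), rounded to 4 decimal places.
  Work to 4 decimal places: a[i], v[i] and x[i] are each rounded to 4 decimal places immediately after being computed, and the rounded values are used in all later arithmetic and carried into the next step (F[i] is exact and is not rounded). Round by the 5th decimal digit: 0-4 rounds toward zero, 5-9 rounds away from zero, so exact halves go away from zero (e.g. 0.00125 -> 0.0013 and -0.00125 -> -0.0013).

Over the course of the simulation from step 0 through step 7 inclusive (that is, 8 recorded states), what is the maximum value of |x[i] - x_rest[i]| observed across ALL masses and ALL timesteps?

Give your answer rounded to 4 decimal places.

Answer: 4.0000

Derivation:
Step 0: x=[3.0000 9.0000 10.0000 14.0000] v=[0.0000 0.0000 0.0000 0.0000]
Step 1: x=[6.0000 4.0000 13.0000 14.0000] v=[6.0000 -10.0000 6.0000 0.0000]
Step 2: x=[1.0000 10.0000 8.0000 15.5000] v=[-10.0000 12.0000 -10.0000 3.0000]
Step 3: x=[4.0000 5.0000 12.5000 15.2500] v=[6.0000 -10.0000 9.0000 -0.5000]
Step 4: x=[4.0000 6.5000 12.2500 15.6250] v=[0.0000 3.0000 -0.5000 0.7500]
Step 5: x=[2.5000 11.2500 9.6250 16.3125] v=[-3.0000 9.5000 -5.2500 1.3750]
Step 6: x=[7.2500 5.6250 15.3125 15.6563] v=[9.5000 -11.2500 11.3750 -1.3125]
Step 7: x=[3.1250 11.3125 11.6563 16.8282] v=[-8.2500 11.3750 -7.3124 2.3437]
Max displacement = 4.0000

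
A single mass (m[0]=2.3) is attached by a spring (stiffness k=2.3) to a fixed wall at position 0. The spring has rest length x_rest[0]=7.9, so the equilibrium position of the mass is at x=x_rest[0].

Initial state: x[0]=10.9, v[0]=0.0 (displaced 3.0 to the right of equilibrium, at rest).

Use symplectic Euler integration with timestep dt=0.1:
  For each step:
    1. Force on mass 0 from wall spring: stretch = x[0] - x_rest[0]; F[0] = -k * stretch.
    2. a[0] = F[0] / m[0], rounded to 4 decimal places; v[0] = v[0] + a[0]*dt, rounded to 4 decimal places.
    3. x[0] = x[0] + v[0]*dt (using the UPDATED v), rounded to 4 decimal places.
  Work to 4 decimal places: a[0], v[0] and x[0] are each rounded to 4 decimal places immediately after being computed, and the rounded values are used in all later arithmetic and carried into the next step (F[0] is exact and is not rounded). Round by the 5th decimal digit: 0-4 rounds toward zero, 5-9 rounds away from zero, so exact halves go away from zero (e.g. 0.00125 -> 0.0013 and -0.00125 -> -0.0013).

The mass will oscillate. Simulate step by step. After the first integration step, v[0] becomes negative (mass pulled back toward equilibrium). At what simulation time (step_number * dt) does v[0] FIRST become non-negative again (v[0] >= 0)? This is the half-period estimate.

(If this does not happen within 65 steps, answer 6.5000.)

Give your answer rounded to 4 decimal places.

Answer: 3.2000

Derivation:
Step 0: x=[10.9000] v=[0.0000]
Step 1: x=[10.8700] v=[-0.3000]
Step 2: x=[10.8103] v=[-0.5970]
Step 3: x=[10.7215] v=[-0.8880]
Step 4: x=[10.6045] v=[-1.1702]
Step 5: x=[10.4604] v=[-1.4407]
Step 6: x=[10.2907] v=[-1.6967]
Step 7: x=[10.0971] v=[-1.9358]
Step 8: x=[9.8816] v=[-2.1555]
Step 9: x=[9.6462] v=[-2.3537]
Step 10: x=[9.3934] v=[-2.5283]
Step 11: x=[9.1256] v=[-2.6776]
Step 12: x=[8.8456] v=[-2.8002]
Step 13: x=[8.5561] v=[-2.8948]
Step 14: x=[8.2601] v=[-2.9604]
Step 15: x=[7.9605] v=[-2.9964]
Step 16: x=[7.6603] v=[-3.0025]
Step 17: x=[7.3625] v=[-2.9785]
Step 18: x=[7.0700] v=[-2.9248]
Step 19: x=[6.7858] v=[-2.8418]
Step 20: x=[6.5128] v=[-2.7304]
Step 21: x=[6.2536] v=[-2.5917]
Step 22: x=[6.0109] v=[-2.4271]
Step 23: x=[5.7871] v=[-2.2382]
Step 24: x=[5.5844] v=[-2.0269]
Step 25: x=[5.4049] v=[-1.7953]
Step 26: x=[5.2503] v=[-1.5458]
Step 27: x=[5.1222] v=[-1.2808]
Step 28: x=[5.0219] v=[-1.0030]
Step 29: x=[4.9504] v=[-0.7152]
Step 30: x=[4.9084] v=[-0.4202]
Step 31: x=[4.8963] v=[-0.1210]
Step 32: x=[4.9142] v=[0.1794]
First v>=0 after going negative at step 32, time=3.2000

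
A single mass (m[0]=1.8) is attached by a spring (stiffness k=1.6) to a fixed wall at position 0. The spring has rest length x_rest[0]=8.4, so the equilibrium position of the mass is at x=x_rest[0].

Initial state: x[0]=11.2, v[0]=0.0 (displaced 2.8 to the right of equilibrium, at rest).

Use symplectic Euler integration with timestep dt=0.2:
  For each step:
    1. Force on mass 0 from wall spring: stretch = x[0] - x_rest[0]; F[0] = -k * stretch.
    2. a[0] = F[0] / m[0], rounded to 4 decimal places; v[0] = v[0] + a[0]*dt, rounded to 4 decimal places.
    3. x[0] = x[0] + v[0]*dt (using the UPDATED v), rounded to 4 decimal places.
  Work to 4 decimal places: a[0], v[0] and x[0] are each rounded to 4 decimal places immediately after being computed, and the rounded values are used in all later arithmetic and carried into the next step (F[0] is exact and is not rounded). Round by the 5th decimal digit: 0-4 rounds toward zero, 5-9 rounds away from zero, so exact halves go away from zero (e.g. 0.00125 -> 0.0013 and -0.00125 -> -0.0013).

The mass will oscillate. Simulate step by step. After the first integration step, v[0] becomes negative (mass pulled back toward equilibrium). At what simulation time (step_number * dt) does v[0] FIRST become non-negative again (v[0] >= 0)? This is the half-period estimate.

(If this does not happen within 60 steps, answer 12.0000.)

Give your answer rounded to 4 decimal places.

Answer: 3.4000

Derivation:
Step 0: x=[11.2000] v=[0.0000]
Step 1: x=[11.1004] v=[-0.4978]
Step 2: x=[10.9048] v=[-0.9779]
Step 3: x=[10.6202] v=[-1.4232]
Step 4: x=[10.2566] v=[-1.8179]
Step 5: x=[9.8270] v=[-2.1480]
Step 6: x=[9.3467] v=[-2.4017]
Step 7: x=[8.8327] v=[-2.5700]
Step 8: x=[8.3033] v=[-2.6469]
Step 9: x=[7.7774] v=[-2.6297]
Step 10: x=[7.2736] v=[-2.5190]
Step 11: x=[6.8098] v=[-2.3188]
Step 12: x=[6.4026] v=[-2.0361]
Step 13: x=[6.0664] v=[-1.6810]
Step 14: x=[5.8132] v=[-1.2661]
Step 15: x=[5.6520] v=[-0.8062]
Step 16: x=[5.5885] v=[-0.3177]
Step 17: x=[5.6249] v=[0.1821]
First v>=0 after going negative at step 17, time=3.4000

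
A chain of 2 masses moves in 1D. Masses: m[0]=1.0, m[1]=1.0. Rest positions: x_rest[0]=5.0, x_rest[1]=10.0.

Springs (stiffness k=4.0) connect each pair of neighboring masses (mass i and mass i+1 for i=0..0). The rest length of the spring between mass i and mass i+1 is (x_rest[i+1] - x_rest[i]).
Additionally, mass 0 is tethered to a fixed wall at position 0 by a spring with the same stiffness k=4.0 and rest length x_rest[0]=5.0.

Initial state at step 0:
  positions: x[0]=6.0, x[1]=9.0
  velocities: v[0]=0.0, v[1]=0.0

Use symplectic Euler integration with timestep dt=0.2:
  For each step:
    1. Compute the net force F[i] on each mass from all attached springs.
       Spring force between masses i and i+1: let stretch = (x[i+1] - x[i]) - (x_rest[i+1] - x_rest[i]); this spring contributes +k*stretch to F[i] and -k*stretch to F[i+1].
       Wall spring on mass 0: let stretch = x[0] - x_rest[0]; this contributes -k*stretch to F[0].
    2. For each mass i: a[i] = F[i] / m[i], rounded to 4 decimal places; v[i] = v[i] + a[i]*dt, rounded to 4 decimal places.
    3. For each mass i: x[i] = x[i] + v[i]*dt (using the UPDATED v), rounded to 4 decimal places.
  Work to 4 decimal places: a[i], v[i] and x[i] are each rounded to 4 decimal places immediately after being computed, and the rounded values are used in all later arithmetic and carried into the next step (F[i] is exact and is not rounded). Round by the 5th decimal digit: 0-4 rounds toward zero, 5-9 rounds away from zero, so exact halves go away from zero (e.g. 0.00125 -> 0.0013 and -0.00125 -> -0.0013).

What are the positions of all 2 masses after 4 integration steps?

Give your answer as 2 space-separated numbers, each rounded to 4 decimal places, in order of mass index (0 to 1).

Step 0: x=[6.0000 9.0000] v=[0.0000 0.0000]
Step 1: x=[5.5200 9.3200] v=[-2.4000 1.6000]
Step 2: x=[4.7648 9.8320] v=[-3.7760 2.5600]
Step 3: x=[4.0580 10.3332] v=[-3.5341 2.5062]
Step 4: x=[3.7059 10.6304] v=[-1.7603 1.4860]

Answer: 3.7059 10.6304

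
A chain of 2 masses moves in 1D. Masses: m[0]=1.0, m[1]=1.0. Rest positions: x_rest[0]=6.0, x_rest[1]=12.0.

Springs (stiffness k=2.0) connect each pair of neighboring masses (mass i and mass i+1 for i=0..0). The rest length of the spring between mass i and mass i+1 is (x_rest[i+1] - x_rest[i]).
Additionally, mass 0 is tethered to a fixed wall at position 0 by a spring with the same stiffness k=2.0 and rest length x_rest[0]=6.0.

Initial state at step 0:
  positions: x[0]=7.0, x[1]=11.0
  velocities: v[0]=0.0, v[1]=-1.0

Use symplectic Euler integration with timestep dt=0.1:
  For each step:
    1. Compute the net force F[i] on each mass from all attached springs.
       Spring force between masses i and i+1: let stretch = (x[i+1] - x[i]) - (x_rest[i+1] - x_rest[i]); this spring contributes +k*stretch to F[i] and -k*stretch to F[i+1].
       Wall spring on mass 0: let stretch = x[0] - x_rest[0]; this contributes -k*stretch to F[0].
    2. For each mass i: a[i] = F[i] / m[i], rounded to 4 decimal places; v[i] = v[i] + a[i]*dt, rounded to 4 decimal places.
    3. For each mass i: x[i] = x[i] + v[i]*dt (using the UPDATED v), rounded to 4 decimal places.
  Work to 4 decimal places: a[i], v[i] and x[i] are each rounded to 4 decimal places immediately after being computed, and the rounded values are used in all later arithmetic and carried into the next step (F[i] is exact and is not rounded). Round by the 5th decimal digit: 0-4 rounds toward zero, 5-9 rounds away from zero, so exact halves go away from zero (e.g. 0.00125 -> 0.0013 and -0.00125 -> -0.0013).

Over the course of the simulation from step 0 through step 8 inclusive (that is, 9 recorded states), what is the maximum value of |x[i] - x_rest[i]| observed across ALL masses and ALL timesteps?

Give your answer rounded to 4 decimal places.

Answer: 1.0800

Derivation:
Step 0: x=[7.0000 11.0000] v=[0.0000 -1.0000]
Step 1: x=[6.9400 10.9400] v=[-0.6000 -0.6000]
Step 2: x=[6.8212 10.9200] v=[-1.1880 -0.2000]
Step 3: x=[6.6480 10.9380] v=[-1.7325 0.1802]
Step 4: x=[6.4276 10.9902] v=[-2.2041 0.5222]
Step 5: x=[6.1699 11.0712] v=[-2.5771 0.8097]
Step 6: x=[5.8868 11.1741] v=[-2.8308 1.0294]
Step 7: x=[5.5917 11.2913] v=[-2.9507 1.1719]
Step 8: x=[5.2988 11.4145] v=[-2.9291 1.2320]
Max displacement = 1.0800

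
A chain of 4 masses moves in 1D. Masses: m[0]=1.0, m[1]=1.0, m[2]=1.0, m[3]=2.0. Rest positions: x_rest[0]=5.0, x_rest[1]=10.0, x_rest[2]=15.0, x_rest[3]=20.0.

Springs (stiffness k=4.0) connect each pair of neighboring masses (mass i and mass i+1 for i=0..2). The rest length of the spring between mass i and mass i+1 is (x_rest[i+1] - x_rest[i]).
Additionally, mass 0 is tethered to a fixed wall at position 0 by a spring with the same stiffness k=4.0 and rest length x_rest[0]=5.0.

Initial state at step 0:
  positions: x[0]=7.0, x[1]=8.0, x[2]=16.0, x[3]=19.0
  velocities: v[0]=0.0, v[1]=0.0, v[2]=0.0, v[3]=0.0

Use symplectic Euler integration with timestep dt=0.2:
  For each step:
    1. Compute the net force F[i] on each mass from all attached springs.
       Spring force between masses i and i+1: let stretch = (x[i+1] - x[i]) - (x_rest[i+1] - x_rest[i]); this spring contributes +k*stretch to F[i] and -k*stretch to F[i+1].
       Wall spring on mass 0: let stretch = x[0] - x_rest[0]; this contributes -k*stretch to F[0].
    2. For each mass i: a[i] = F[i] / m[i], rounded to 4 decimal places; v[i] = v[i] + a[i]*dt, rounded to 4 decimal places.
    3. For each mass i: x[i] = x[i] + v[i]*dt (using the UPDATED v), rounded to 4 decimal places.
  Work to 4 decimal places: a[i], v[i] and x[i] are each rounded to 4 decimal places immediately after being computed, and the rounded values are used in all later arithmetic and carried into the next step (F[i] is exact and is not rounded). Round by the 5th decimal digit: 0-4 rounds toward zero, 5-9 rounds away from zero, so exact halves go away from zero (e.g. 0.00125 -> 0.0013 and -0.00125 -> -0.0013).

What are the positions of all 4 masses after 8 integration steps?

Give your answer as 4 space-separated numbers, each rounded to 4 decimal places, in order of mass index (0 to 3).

Answer: 6.1370 7.1035 16.1698 19.7171

Derivation:
Step 0: x=[7.0000 8.0000 16.0000 19.0000] v=[0.0000 0.0000 0.0000 0.0000]
Step 1: x=[6.0400 9.1200 15.2000 19.1600] v=[-4.8000 5.6000 -4.0000 0.8000]
Step 2: x=[4.6064 10.7200 14.0608 19.4032] v=[-7.1680 8.0000 -5.6960 1.2160]
Step 3: x=[3.4140 11.8764 13.2419 19.6190] v=[-5.9622 5.7818 -4.0947 1.0790]
Step 4: x=[3.0293 11.8973 13.2248 19.7246] v=[-1.9235 0.1043 -0.0854 0.5282]
Step 5: x=[3.5788 10.7117 14.0353 19.7103] v=[2.7475 -5.9281 4.0524 -0.0717]
Step 6: x=[4.6970 8.9166 15.2220 19.6420] v=[5.5908 -8.9755 5.9335 -0.3417]
Step 7: x=[5.7388 7.4552 16.1070 19.6201] v=[5.2089 -7.3069 4.4252 -0.1097]
Step 8: x=[6.1370 7.1035 16.1698 19.7171] v=[1.9910 -1.7586 0.3142 0.4851]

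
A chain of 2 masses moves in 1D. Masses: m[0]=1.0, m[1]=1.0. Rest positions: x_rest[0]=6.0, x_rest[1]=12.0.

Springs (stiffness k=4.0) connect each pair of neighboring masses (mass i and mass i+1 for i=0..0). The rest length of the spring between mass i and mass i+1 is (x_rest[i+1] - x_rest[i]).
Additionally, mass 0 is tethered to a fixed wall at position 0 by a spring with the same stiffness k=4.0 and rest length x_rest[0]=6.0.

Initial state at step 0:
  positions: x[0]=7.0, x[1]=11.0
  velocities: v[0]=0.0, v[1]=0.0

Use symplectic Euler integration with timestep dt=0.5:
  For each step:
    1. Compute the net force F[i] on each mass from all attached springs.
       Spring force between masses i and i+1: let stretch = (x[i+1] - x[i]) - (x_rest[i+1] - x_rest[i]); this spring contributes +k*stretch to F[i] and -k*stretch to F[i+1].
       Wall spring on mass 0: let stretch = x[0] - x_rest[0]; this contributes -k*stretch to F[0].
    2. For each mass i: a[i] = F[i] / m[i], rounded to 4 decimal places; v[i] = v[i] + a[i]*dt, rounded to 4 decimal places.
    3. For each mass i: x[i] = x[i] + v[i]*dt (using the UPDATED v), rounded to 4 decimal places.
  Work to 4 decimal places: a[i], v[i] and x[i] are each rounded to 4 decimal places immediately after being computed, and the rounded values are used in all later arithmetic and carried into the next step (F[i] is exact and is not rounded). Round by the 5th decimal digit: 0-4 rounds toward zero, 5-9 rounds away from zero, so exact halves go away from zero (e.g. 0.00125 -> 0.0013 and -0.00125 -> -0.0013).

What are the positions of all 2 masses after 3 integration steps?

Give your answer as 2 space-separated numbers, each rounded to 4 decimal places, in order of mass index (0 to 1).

Answer: 8.0000 11.0000

Derivation:
Step 0: x=[7.0000 11.0000] v=[0.0000 0.0000]
Step 1: x=[4.0000 13.0000] v=[-6.0000 4.0000]
Step 2: x=[6.0000 12.0000] v=[4.0000 -2.0000]
Step 3: x=[8.0000 11.0000] v=[4.0000 -2.0000]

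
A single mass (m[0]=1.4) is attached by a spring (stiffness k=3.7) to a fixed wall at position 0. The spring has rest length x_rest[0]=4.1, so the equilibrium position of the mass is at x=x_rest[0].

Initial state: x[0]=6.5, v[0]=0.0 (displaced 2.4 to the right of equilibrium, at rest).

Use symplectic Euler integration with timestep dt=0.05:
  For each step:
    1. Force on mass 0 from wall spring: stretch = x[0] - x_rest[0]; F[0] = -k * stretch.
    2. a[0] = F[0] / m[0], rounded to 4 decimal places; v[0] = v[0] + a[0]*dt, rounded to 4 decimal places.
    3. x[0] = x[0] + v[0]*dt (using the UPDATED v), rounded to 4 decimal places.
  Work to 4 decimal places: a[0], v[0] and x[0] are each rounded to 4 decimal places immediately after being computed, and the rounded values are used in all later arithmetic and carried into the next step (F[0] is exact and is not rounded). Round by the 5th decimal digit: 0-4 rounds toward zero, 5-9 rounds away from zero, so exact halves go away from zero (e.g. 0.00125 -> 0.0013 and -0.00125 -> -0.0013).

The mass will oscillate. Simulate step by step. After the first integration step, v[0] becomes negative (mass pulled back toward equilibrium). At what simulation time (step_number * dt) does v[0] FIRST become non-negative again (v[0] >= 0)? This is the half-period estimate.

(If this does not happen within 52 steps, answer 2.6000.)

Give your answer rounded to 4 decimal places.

Answer: 1.9500

Derivation:
Step 0: x=[6.5000] v=[0.0000]
Step 1: x=[6.4841] v=[-0.3171]
Step 2: x=[6.4525] v=[-0.6321]
Step 3: x=[6.4054] v=[-0.9430]
Step 4: x=[6.3430] v=[-1.2476]
Step 5: x=[6.2658] v=[-1.5440]
Step 6: x=[6.1743] v=[-1.8302]
Step 7: x=[6.0691] v=[-2.1043]
Step 8: x=[5.9509] v=[-2.3645]
Step 9: x=[5.8204] v=[-2.6091]
Step 10: x=[5.6786] v=[-2.8364]
Step 11: x=[5.5264] v=[-3.0450]
Step 12: x=[5.3647] v=[-3.2335]
Step 13: x=[5.1947] v=[-3.4006]
Step 14: x=[5.0174] v=[-3.5453]
Step 15: x=[4.8341] v=[-3.6665]
Step 16: x=[4.6459] v=[-3.7635]
Step 17: x=[4.4541] v=[-3.8356]
Step 18: x=[4.2600] v=[-3.8824]
Step 19: x=[4.0648] v=[-3.9035]
Step 20: x=[3.8699] v=[-3.8989]
Step 21: x=[3.6765] v=[-3.8685]
Step 22: x=[3.4859] v=[-3.8125]
Step 23: x=[3.2993] v=[-3.7314]
Step 24: x=[3.1180] v=[-3.6256]
Step 25: x=[2.9432] v=[-3.4958]
Step 26: x=[2.7761] v=[-3.3429]
Step 27: x=[2.6177] v=[-3.1680]
Step 28: x=[2.4691] v=[-2.9721]
Step 29: x=[2.3313] v=[-2.7566]
Step 30: x=[2.2052] v=[-2.5229]
Step 31: x=[2.0916] v=[-2.2725]
Step 32: x=[1.9912] v=[-2.0071]
Step 33: x=[1.9048] v=[-1.7284]
Step 34: x=[1.8329] v=[-1.4383]
Step 35: x=[1.7760] v=[-1.1387]
Step 36: x=[1.7344] v=[-0.8316]
Step 37: x=[1.7085] v=[-0.5190]
Step 38: x=[1.6984] v=[-0.2030]
Step 39: x=[1.7041] v=[0.1144]
First v>=0 after going negative at step 39, time=1.9500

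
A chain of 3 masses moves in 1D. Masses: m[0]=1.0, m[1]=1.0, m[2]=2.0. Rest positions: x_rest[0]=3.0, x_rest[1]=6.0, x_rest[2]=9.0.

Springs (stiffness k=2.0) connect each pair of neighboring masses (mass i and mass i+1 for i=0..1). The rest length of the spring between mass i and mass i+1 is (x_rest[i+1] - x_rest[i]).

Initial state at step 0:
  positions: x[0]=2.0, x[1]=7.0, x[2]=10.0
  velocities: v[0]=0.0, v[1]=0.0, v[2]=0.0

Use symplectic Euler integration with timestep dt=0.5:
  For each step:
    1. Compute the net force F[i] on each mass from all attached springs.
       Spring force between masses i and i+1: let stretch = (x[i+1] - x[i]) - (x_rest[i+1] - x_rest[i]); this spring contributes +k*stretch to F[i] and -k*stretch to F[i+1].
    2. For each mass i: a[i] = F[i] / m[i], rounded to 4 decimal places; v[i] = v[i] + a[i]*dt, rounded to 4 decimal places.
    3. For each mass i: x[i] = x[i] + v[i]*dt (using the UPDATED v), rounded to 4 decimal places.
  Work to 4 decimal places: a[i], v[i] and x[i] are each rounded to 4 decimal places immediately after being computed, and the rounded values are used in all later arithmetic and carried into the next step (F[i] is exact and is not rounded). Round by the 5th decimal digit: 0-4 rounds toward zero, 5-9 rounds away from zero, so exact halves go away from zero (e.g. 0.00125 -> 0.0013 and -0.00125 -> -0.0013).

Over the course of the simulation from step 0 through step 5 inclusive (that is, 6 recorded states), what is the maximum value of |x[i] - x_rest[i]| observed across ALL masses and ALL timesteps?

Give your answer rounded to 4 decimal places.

Answer: 1.5938

Derivation:
Step 0: x=[2.0000 7.0000 10.0000] v=[0.0000 0.0000 0.0000]
Step 1: x=[3.0000 6.0000 10.0000] v=[2.0000 -2.0000 0.0000]
Step 2: x=[4.0000 5.5000 9.7500] v=[2.0000 -1.0000 -0.5000]
Step 3: x=[4.2500 6.3750 9.1875] v=[0.5000 1.7500 -1.1250]
Step 4: x=[4.0625 7.5938 8.6719] v=[-0.3750 2.4375 -1.0313]
Step 5: x=[4.1407 7.5860 8.6367] v=[0.1563 -0.0157 -0.0704]
Max displacement = 1.5938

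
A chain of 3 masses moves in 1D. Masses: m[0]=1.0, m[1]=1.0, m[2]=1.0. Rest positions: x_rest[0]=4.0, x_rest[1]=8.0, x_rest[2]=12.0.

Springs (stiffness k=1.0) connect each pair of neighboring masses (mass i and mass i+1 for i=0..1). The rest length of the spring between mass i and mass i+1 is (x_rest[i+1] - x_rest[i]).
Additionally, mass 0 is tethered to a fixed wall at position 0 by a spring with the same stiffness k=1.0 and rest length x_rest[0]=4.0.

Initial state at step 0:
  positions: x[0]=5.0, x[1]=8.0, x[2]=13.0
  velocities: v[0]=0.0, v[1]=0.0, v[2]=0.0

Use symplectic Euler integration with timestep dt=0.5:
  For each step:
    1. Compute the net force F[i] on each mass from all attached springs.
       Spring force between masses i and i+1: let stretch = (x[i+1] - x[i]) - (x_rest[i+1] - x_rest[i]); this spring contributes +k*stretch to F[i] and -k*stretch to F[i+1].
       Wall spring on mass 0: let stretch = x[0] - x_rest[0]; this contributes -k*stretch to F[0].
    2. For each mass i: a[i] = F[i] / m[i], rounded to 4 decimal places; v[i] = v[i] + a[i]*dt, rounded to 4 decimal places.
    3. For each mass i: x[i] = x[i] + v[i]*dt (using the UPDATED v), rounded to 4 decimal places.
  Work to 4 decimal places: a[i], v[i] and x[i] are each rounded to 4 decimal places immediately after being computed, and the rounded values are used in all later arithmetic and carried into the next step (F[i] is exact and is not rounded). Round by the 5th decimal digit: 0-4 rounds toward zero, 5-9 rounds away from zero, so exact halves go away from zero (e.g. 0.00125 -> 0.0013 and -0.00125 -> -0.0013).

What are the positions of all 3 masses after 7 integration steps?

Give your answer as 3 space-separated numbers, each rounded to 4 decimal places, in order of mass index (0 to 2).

Step 0: x=[5.0000 8.0000 13.0000] v=[0.0000 0.0000 0.0000]
Step 1: x=[4.5000 8.5000 12.7500] v=[-1.0000 1.0000 -0.5000]
Step 2: x=[3.8750 9.0625 12.4375] v=[-1.2500 1.1250 -0.6250]
Step 3: x=[3.5781 9.1719 12.2813] v=[-0.5938 0.2188 -0.3125]
Step 4: x=[3.7852 8.6602 12.3477] v=[0.4141 -1.0234 0.1328]
Step 5: x=[4.2647 7.8516 12.4923] v=[0.9590 -1.6172 0.2891]
Step 6: x=[4.5748 7.3065 12.4767] v=[0.6201 -1.0903 -0.0313]
Step 7: x=[4.4241 7.3710 12.1685] v=[-0.3015 0.1290 -0.6164]

Answer: 4.4241 7.3710 12.1685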